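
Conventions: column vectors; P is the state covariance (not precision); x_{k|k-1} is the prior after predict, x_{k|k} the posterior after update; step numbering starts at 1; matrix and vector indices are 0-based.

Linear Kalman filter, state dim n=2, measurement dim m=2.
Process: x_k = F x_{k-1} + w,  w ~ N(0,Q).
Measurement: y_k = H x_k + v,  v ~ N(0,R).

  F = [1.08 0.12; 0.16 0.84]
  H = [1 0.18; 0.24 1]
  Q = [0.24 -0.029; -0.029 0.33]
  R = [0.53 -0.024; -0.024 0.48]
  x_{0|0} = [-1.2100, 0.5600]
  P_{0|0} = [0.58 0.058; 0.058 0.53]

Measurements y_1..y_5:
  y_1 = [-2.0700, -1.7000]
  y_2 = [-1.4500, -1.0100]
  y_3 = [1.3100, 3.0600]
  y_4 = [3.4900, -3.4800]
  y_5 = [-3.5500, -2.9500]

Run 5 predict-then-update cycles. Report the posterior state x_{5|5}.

step 1: x^-=[-1.2396, 0.2768]  P^-=[0.9392 0.1784; 0.1784 0.7344]  S=[1.5572 0.5197; 0.5197 1.3541]  K=[0.6012 0.0674; 0.0091 0.5705]  nu=[-0.8802, -1.6793]  x^+=[-1.8821, -0.6892]  P^+=[0.3280 -0.0608; -0.0608 0.2882]
step 2: x^-=[-2.1154, -0.8801]  P^-=[0.6109 0.0004; 0.0004 0.5254]  S=[1.1581 0.2176; 0.2176 1.0408]  K=[0.5215 0.0322; -0.0134 0.5077]  nu=[0.8238, 0.3777]  x^+=[-1.6736, -0.6993]  P^+=[0.2875 -0.0661; -0.0661 0.2599]
step 3: x^-=[-1.8914, -0.8552]  P^-=[0.5620 -0.0143; -0.0143 0.5030]  S=[1.1031 0.1865; 0.1865 1.0085]  K=[0.5026 0.0266; -0.0151 0.4981]  nu=[3.3553, 4.3691]  x^+=[-0.0887, 1.2705]  P^+=[0.2776 -0.0659; -0.0659 0.2553]
step 4: x^-=[0.0567, 1.0531]  P^-=[0.5504 -0.0164; -0.0164 0.4995]  S=[1.0907 0.1809; 0.1809 1.0034]  K=[0.4977 0.0256; -0.0150 0.4966]  nu=[3.2437, -4.5467]  x^+=[1.5547, -1.2534]  P^+=[0.2750 -0.0657; -0.0657 0.2545]
step 5: x^-=[1.5287, -0.8041]  P^-=[0.5474 -0.0167; -0.0167 0.4990]  S=[1.0876 0.1798; 0.1798 1.0025]  K=[0.4964 0.0254; -0.0148 0.4964]  nu=[-4.9339, -2.5127]  x^+=[-0.9842, -1.9784]  P^+=[0.2743 -0.0655; -0.0655 0.2544]

x_post = [-0.9842, -1.9784]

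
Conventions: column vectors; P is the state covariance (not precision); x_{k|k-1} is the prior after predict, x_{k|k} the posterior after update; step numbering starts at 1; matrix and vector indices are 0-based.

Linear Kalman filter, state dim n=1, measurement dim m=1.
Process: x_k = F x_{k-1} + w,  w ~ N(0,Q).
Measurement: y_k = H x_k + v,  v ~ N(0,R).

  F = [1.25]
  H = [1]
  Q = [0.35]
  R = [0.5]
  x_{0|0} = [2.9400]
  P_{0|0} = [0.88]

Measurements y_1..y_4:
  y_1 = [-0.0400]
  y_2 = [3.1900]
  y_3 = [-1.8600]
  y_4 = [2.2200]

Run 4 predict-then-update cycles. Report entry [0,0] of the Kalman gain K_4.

step 1: x^-=[3.6750]  P^-=[1.7250]  S=[2.2250]  K=[0.7753]  nu=[-3.7150]  x^+=[0.7948]  P^+=[0.3876]
step 2: x^-=[0.9935]  P^-=[0.9557]  S=[1.4557]  K=[0.6565]  nu=[2.1965]  x^+=[2.4356]  P^+=[0.3283]
step 3: x^-=[3.0444]  P^-=[0.8629]  S=[1.3629]  K=[0.6331]  nu=[-4.9044]  x^+=[-0.0607]  P^+=[0.3166]
step 4: x^-=[-0.0759]  P^-=[0.8446]  S=[1.3446]  K=[0.6282]  nu=[2.2959]  x^+=[1.3663]  P^+=[0.3141]

K[0,0] = 0.6282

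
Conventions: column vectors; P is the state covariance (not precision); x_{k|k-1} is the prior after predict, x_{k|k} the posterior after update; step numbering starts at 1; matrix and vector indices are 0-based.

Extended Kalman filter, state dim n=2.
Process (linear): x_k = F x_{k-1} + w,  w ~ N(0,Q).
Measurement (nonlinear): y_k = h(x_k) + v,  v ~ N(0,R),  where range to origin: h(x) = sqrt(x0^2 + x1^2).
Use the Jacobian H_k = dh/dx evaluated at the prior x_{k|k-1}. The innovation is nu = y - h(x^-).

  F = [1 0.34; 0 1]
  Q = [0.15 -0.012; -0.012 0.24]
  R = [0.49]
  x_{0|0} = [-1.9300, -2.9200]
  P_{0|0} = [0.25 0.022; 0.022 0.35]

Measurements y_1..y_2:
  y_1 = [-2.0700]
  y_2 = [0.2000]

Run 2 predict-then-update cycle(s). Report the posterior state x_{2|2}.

step 1: x^-=[-2.9228, -2.9200]  P^-=[0.4554 0.1290; 0.1290 0.5900]  H_jac=[-0.7074 -0.7068]  S=[1.1416]  K=[-0.3621; -0.4452]  nu=[-6.2015]  x^+=[-0.6774, -0.1591]  P^+=[0.3058 -0.0550; -0.0550 0.3637]
step 2: x^-=[-0.7315, -0.1591]  P^-=[0.4604 0.0566; 0.0566 0.6037]  H_jac=[-0.9771 -0.2126]  S=[0.9804]  K=[-0.4711; -0.1874]  nu=[-0.5486]  x^+=[-0.4730, -0.0563]  P^+=[0.2428 -0.0299; -0.0299 0.5693]

x_post = [-0.4730, -0.0563]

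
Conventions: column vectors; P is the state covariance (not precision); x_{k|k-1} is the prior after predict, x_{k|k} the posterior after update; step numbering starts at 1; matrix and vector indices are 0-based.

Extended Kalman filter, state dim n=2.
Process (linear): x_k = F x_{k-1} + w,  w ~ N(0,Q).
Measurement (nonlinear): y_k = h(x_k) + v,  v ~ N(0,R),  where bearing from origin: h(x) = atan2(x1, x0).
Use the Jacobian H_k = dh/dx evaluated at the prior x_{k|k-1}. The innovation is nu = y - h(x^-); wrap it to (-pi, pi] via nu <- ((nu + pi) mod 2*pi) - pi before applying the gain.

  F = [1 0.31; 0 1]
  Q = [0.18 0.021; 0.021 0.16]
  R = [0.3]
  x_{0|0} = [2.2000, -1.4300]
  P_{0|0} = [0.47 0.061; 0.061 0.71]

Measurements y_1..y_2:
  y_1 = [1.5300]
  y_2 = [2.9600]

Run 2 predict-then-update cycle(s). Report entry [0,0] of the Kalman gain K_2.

K[0,0] = 0.1868

step 1: x^-=[1.7567, -1.4300]  P^-=[0.7561 0.3021; 0.3021 0.8700]  H_jac=[0.2787 0.3424]  S=[0.5184]  K=[0.6060; 0.7371]  nu=[2.2132]  x^+=[3.0980, 0.2013]  P^+=[0.5657 0.0706; 0.0706 0.5884]
step 2: x^-=[3.1604, 0.2013]  P^-=[0.8460 0.2740; 0.2740 0.7484]  H_jac=[-0.0201 0.3151]  S=[0.3712]  K=[0.1868; 0.6206]  nu=[2.8964]  x^+=[3.7016, 1.9987]  P^+=[0.8330 0.2309; 0.2309 0.6055]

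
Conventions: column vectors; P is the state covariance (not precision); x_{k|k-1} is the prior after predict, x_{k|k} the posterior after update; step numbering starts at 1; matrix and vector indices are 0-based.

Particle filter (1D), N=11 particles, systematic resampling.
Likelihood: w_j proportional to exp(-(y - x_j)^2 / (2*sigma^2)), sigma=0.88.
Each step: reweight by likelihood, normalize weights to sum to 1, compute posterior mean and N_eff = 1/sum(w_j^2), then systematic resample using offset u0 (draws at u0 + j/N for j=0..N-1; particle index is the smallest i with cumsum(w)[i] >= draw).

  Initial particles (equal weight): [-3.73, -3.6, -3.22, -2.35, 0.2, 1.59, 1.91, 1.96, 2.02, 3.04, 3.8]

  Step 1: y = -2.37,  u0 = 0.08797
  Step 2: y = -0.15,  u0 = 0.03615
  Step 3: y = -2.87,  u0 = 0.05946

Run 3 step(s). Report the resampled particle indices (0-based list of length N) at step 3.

step 1: w=[0.1305, 0.1623, 0.2703, 0.4308, 0.0061, 0.0000, 0.0000, 0.0000, 0.0000, 0.0000, 0.0000]  mean=-2.9526  Neff=3.3104  idx=[0, 1, 1, 2, 2, 2, 3, 3, 3, 3, 4]
step 2: w=[0.0002, 0.0004, 0.0004, 0.0021, 0.0021, 0.0021, 0.0397, 0.0397, 0.0397, 0.0397, 0.8341]  mean=-0.2297  Neff=1.4244  idx=[6, 9, 10, 10, 10, 10, 10, 10, 10, 10, 10]
step 3: w=[0.4940, 0.4940, 0.0013, 0.0013, 0.0013, 0.0013, 0.0013, 0.0013, 0.0013, 0.0013, 0.0013]  mean=-2.3193  Neff=2.0490  idx=[0, 0, 0, 0, 0, 1, 1, 1, 1, 1, 1]

resampled_idx = [0, 0, 0, 0, 0, 1, 1, 1, 1, 1, 1]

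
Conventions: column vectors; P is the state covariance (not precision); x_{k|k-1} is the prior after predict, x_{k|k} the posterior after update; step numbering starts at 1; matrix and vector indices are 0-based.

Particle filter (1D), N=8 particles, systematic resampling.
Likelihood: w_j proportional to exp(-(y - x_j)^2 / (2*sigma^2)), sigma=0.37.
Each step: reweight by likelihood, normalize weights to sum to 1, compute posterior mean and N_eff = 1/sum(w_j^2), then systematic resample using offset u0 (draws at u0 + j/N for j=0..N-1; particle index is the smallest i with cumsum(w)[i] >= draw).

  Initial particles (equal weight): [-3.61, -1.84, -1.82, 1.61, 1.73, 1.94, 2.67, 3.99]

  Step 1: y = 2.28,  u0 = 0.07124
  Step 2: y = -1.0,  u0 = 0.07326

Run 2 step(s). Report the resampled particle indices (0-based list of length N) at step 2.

resampled_idx = [0, 0, 0, 0, 0, 0, 0, 1]

step 1: w=[0.0000, 0.0000, 0.0000, 0.1106, 0.1888, 0.3736, 0.3270, 0.0000]  mean=2.1026  Neff=3.3970  idx=[3, 4, 5, 5, 5, 6, 6, 6]
step 2: w=[0.9091, 0.0875, 0.0011, 0.0011, 0.0011, 0.0000, 0.0000, 0.0000]  mean=1.6216  Neff=1.1989  idx=[0, 0, 0, 0, 0, 0, 0, 1]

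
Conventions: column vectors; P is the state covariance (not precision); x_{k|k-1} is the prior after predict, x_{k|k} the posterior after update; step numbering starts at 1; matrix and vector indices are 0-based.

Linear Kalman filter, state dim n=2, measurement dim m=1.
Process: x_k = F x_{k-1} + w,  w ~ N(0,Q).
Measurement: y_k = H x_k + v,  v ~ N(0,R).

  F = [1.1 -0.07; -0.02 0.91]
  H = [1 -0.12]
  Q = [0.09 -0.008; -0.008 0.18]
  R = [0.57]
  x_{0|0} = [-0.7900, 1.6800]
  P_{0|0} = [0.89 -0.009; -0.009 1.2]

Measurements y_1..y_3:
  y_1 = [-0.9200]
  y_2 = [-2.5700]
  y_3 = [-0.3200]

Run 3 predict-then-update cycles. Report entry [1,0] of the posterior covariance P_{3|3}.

step 1: x^-=[-0.9866, 1.5446]  P^-=[1.1742 -0.1130; -0.1130 1.1744]  S=[1.7882]  K=[0.6642; -0.1420]  nu=[0.2520]  x^+=[-0.8193, 1.5088]  P^+=[0.3853 0.0556; 0.0556 1.1383]
step 2: x^-=[-1.0068, 1.3894]  P^-=[0.5532 -0.0332; -0.0332 1.1208]  S=[1.1473]  K=[0.4856; -0.1462]  nu=[-1.3965]  x^+=[-1.6850, 1.5935]  P^+=[0.2826 0.0482; 0.0482 1.0963]
step 3: x^-=[-1.9650, 1.4838]  P^-=[0.4299 -0.0357; -0.0357 1.0862]  S=[1.0241]  K=[0.4240; -0.1621]  nu=[1.8231]  x^+=[-1.1921, 1.1882]  P^+=[0.2458 0.0347; 0.0347 1.0593]

P_post[1,0] = 0.0347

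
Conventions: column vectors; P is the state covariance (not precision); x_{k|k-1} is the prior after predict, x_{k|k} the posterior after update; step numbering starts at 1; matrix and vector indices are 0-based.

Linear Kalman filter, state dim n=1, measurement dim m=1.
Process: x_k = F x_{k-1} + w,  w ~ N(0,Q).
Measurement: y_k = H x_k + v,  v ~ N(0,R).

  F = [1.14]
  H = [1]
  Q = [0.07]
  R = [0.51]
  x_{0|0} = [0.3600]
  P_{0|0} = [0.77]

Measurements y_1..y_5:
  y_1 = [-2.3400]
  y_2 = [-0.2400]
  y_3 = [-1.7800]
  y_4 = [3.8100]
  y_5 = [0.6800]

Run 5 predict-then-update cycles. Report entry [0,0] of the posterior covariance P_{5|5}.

P_post[0,0] = 0.2060

step 1: x^-=[0.4104]  P^-=[1.0707]  S=[1.5807]  K=[0.6774]  nu=[-2.7504]  x^+=[-1.4526]  P^+=[0.3455]
step 2: x^-=[-1.6560]  P^-=[0.5189]  S=[1.0289]  K=[0.5043]  nu=[1.4160]  x^+=[-0.9418]  P^+=[0.2572]
step 3: x^-=[-1.0737]  P^-=[0.4043]  S=[0.9143]  K=[0.4422]  nu=[-0.7063]  x^+=[-1.3860]  P^+=[0.2255]
step 4: x^-=[-1.5800]  P^-=[0.3631]  S=[0.8731]  K=[0.4159]  nu=[5.3900]  x^+=[0.6615]  P^+=[0.2121]
step 5: x^-=[0.7541]  P^-=[0.3456]  S=[0.8556]  K=[0.4039]  nu=[-0.0741]  x^+=[0.7241]  P^+=[0.2060]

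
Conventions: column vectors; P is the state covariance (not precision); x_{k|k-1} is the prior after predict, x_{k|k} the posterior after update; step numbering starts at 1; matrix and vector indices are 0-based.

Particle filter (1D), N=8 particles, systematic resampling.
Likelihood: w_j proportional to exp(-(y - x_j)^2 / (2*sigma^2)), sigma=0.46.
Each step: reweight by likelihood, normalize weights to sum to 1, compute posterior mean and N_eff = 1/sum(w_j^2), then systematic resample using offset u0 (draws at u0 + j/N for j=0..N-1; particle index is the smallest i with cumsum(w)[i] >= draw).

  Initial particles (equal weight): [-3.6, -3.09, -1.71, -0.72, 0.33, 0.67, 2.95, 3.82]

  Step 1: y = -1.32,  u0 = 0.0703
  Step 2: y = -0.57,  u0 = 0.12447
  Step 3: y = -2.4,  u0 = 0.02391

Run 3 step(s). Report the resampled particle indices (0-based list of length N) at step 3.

resampled_idx = [0, 1, 2, 3, 4, 5, 6, 7]

step 1: w=[0.0000, 0.0005, 0.6191, 0.3788, 0.0014, 0.0001, 0.0000, 0.0000]  mean=-1.3326  Neff=1.8981  idx=[2, 2, 2, 2, 2, 3, 3, 3]
step 2: w=[0.0151, 0.0151, 0.0151, 0.0151, 0.0151, 0.3082, 0.3082, 0.3082]  mean=-0.7946  Neff=3.4951  idx=[5, 5, 5, 6, 6, 7, 7, 7]
step 3: w=[0.1250, 0.1250, 0.1250, 0.1250, 0.1250, 0.1250, 0.1250, 0.1250]  mean=-0.7200  Neff=8.0000  idx=[0, 1, 2, 3, 4, 5, 6, 7]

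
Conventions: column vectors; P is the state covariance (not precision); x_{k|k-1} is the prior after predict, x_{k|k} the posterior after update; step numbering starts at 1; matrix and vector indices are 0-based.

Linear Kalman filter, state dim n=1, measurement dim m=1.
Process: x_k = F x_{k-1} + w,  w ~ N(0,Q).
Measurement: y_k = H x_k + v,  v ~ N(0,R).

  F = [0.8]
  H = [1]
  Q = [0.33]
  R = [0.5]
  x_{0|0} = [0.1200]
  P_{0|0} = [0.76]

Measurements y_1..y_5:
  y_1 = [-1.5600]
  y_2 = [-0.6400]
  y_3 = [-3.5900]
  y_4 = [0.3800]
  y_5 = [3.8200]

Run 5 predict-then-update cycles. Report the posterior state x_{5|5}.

x_post = [1.6257]

step 1: x^-=[0.0960]  P^-=[0.8164]  S=[1.3164]  K=[0.6202]  nu=[-1.6560]  x^+=[-0.9310]  P^+=[0.3101]
step 2: x^-=[-0.7448]  P^-=[0.5285]  S=[1.0285]  K=[0.5138]  nu=[0.1048]  x^+=[-0.6910]  P^+=[0.2569]
step 3: x^-=[-0.5528]  P^-=[0.4944]  S=[0.9944]  K=[0.4972]  nu=[-3.0372]  x^+=[-2.0629]  P^+=[0.2486]
step 4: x^-=[-1.6503]  P^-=[0.4891]  S=[0.9891]  K=[0.4945]  nu=[2.0303]  x^+=[-0.6463]  P^+=[0.2472]
step 5: x^-=[-0.5171]  P^-=[0.4882]  S=[0.9882]  K=[0.4940]  nu=[4.3371]  x^+=[1.6257]  P^+=[0.2470]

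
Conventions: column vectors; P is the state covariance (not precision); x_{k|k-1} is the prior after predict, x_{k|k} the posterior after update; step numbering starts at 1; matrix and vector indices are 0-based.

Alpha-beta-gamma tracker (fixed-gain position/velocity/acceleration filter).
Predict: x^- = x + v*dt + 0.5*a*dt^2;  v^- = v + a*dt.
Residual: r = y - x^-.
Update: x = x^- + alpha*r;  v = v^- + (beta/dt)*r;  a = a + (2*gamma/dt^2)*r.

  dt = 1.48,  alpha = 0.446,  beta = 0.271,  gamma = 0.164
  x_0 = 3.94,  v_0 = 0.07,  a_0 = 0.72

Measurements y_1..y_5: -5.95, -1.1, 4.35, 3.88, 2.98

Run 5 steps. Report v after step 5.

v_post = 3.2019

step 1: x_pred=4.8321  r=-10.7821  x^+=0.0233  v^+=-0.8387  a^+=-0.8946
step 2: x_pred=-2.1977  r=1.0977  x^+=-1.7081  v^+=-1.9617  a^+=-0.7302
step 3: x_pred=-5.4111  r=9.7611  x^+=-1.0576  v^+=-1.2550  a^+=0.7315
step 4: x_pred=-2.1139  r=5.9939  x^+=0.5594  v^+=0.9251  a^+=1.6290
step 5: x_pred=3.7126  r=-0.7326  x^+=3.3859  v^+=3.2019  a^+=1.5193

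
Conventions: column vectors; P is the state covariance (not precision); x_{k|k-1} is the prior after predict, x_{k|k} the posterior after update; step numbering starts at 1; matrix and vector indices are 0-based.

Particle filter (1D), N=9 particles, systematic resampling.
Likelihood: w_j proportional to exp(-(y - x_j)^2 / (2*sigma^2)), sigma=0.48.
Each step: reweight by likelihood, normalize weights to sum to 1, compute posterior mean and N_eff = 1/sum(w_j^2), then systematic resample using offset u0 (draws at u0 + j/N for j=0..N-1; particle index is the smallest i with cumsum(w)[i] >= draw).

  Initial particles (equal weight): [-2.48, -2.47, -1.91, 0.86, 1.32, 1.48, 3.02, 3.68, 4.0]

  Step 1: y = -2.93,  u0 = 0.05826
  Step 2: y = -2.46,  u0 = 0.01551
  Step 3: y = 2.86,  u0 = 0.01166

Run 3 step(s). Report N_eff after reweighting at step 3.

step 1: w=[0.4667, 0.4576, 0.0757, 0.0000, 0.0000, 0.0000, 0.0000, 0.0000, 0.0000]  mean=-2.4323  Neff=2.3100  idx=[0, 0, 0, 0, 1, 1, 1, 1, 2]
step 2: w=[0.1173, 0.1173, 0.1173, 0.1173, 0.1174, 0.1174, 0.1174, 0.1174, 0.0609]  mean=-2.4406  Neff=8.7761  idx=[0, 1, 2, 2, 3, 4, 5, 6, 7]
step 3: w=[0.0996, 0.0996, 0.0996, 0.0996, 0.0996, 0.1255, 0.1255, 0.1255, 0.1255]  mean=-2.4750  Neff=8.8804  idx=[0, 1, 2, 3, 4, 5, 6, 7, 8]

N_eff = 8.8804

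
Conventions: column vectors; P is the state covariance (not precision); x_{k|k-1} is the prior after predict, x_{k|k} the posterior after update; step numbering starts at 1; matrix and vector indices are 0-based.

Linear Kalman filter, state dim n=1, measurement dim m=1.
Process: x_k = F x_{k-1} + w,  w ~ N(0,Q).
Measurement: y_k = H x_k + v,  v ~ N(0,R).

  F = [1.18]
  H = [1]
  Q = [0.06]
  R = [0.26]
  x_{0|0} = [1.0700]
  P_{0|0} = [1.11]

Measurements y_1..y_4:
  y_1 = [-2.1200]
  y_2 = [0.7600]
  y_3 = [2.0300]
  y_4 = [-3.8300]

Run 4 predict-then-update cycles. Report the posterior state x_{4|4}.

x_post = [-1.3522]

step 1: x^-=[1.2626]  P^-=[1.6056]  S=[1.8656]  K=[0.8606]  nu=[-3.3826]  x^+=[-1.6486]  P^+=[0.2238]
step 2: x^-=[-1.9453]  P^-=[0.3716]  S=[0.6316]  K=[0.5883]  nu=[2.7053]  x^+=[-0.3537]  P^+=[0.1530]
step 3: x^-=[-0.4174]  P^-=[0.2730]  S=[0.5330]  K=[0.5122]  nu=[2.4474]  x^+=[0.8361]  P^+=[0.1332]
step 4: x^-=[0.9866]  P^-=[0.2454]  S=[0.5054]  K=[0.4856]  nu=[-4.8166]  x^+=[-1.3522]  P^+=[0.1263]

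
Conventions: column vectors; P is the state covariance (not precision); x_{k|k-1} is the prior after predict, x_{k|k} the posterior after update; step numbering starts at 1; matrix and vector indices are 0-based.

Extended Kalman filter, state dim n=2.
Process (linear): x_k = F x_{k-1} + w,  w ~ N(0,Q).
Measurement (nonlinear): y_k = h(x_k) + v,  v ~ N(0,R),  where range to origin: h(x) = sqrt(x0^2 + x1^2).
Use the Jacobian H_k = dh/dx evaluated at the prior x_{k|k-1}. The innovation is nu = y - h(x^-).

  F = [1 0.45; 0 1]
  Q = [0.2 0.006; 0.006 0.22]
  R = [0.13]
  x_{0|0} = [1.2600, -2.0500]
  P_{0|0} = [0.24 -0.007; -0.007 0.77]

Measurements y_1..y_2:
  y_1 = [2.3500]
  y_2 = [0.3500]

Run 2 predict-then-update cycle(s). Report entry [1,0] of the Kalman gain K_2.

K[1,0] = -0.6147

step 1: x^-=[0.3375, -2.0500]  P^-=[0.5896 0.3455; 0.3455 0.9900]  H_jac=[0.1624 -0.9867]  S=[0.9987]  K=[-0.2455; -0.9219]  nu=[0.2724]  x^+=[0.2706, -2.3011]  P^+=[0.5295 0.1195; 0.1195 0.1411]
step 2: x^-=[-0.7649, -2.3011]  P^-=[0.8656 0.1890; 0.1890 0.3611]  H_jac=[-0.3154 -0.9490]  S=[0.6545]  K=[-0.6912; -0.6147]  nu=[-2.0749]  x^+=[0.6694, -1.0256]  P^+=[0.5529 -0.0891; -0.0891 0.1138]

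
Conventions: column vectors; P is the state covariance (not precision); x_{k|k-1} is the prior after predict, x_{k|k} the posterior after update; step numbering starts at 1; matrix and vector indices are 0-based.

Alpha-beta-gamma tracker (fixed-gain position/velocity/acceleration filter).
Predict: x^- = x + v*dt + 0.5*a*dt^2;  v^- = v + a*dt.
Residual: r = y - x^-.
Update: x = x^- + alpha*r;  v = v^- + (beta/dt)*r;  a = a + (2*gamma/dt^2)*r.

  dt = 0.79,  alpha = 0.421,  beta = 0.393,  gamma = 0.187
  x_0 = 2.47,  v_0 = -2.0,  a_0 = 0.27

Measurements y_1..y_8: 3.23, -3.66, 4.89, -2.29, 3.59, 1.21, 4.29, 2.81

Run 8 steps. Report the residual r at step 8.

step 1: x_pred=0.9743  r=2.2557  x^+=1.9239  v^+=-0.6645  a^+=1.6218
step 2: x_pred=1.9050  r=-5.5650  x^+=-0.4379  v^+=-2.1517  a^+=-1.7131
step 3: x_pred=-2.6723  r=7.5623  x^+=0.5114  v^+=0.2569  a^+=2.8187
step 4: x_pred=1.5939  r=-3.8839  x^+=-0.0412  v^+=0.5515  a^+=0.4912
step 5: x_pred=0.5478  r=3.0422  x^+=1.8286  v^+=2.4530  a^+=2.3143
step 6: x_pred=4.4886  r=-3.2786  x^+=3.1083  v^+=2.6503  a^+=0.3495
step 7: x_pred=5.3111  r=-1.0211  x^+=4.8812  v^+=2.4185  a^+=-0.2623
step 8: x_pred=6.7099  r=-3.8999  x^+=5.0681  v^+=0.2711  a^+=-2.5994

resid = -3.8999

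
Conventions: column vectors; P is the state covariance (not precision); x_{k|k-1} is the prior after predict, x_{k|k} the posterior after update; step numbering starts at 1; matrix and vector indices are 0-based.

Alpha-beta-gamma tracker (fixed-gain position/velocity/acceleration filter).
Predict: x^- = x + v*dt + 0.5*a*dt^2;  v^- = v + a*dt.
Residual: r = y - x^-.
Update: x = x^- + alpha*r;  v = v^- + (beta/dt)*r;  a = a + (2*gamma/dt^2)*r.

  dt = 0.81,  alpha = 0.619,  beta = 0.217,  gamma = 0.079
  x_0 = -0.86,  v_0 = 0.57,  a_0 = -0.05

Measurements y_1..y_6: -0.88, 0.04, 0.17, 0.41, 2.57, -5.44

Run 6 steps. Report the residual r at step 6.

resid = -8.0423

step 1: x_pred=-0.4147  r=-0.4653  x^+=-0.7027  v^+=0.4048  a^+=-0.1621
step 2: x_pred=-0.4280  r=0.4680  x^+=-0.1383  v^+=0.3990  a^+=-0.0494
step 3: x_pred=0.1687  r=0.0013  x^+=0.1695  v^+=0.3593  a^+=-0.0490
step 4: x_pred=0.4445  r=-0.0345  x^+=0.4231  v^+=0.3104  a^+=-0.0573
step 5: x_pred=0.6557  r=1.9143  x^+=1.8407  v^+=0.7768  a^+=0.4037
step 6: x_pred=2.6023  r=-8.0423  x^+=-2.3759  v^+=-1.0508  a^+=-1.5331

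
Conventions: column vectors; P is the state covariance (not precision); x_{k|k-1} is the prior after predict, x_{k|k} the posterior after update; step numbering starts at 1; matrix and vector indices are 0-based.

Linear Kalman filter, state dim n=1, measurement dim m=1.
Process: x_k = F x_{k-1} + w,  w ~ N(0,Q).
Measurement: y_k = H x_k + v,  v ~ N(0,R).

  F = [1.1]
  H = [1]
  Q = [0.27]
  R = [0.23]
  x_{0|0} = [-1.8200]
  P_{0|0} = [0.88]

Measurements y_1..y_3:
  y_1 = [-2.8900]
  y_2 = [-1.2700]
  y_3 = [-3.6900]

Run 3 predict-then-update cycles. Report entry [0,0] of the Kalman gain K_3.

step 1: x^-=[-2.0020]  P^-=[1.3348]  S=[1.5648]  K=[0.8530]  nu=[-0.8880]  x^+=[-2.7595]  P^+=[0.1962]
step 2: x^-=[-3.0354]  P^-=[0.5074]  S=[0.7374]  K=[0.6881]  nu=[1.7654]  x^+=[-1.8207]  P^+=[0.1583]
step 3: x^-=[-2.0027]  P^-=[0.4615]  S=[0.6915]  K=[0.6674]  nu=[-1.6873]  x^+=[-3.1288]  P^+=[0.1535]

K[0,0] = 0.6674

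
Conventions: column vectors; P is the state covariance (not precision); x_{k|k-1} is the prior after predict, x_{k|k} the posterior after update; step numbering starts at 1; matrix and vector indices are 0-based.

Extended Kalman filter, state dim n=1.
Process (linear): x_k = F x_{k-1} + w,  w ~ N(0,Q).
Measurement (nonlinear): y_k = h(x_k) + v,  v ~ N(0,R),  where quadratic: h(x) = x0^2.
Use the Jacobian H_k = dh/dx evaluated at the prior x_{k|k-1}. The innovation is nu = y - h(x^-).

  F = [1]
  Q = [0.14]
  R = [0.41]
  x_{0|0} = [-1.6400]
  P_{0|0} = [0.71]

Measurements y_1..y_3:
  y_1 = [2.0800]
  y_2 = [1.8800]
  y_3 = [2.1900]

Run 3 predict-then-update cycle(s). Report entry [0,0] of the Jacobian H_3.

H_jac[0,0] = -2.7856

step 1: x^-=[-1.6400]  P^-=[0.8500]  H_jac=[-3.2800]  S=[9.5546]  K=[-0.2918]  nu=[-0.6096]  x^+=[-1.4621]  P^+=[0.0365]
step 2: x^-=[-1.4621]  P^-=[0.1765]  H_jac=[-2.9242]  S=[1.9191]  K=[-0.2689]  nu=[-0.2578]  x^+=[-1.3928]  P^+=[0.0377]
step 3: x^-=[-1.3928]  P^-=[0.1777]  H_jac=[-2.7856]  S=[1.7889]  K=[-0.2767]  nu=[0.2501]  x^+=[-1.4620]  P^+=[0.0407]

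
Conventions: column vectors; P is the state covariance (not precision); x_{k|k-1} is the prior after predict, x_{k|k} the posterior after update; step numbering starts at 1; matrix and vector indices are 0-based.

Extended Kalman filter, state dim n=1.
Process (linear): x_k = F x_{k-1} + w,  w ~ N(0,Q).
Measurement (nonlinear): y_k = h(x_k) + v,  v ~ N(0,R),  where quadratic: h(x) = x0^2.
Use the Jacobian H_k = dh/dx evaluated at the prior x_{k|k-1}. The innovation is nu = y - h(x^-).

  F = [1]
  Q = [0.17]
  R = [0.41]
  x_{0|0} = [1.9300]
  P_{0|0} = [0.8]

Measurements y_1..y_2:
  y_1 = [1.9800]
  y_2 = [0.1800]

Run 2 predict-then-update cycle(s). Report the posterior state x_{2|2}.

x_post = [0.9357]

step 1: x^-=[1.9300]  P^-=[0.9700]  H_jac=[3.8600]  S=[14.8626]  K=[0.2519]  nu=[-1.7449]  x^+=[1.4904]  P^+=[0.0268]
step 2: x^-=[1.4904]  P^-=[0.1968]  H_jac=[2.9808]  S=[2.1583]  K=[0.2717]  nu=[-2.0414]  x^+=[0.9357]  P^+=[0.0374]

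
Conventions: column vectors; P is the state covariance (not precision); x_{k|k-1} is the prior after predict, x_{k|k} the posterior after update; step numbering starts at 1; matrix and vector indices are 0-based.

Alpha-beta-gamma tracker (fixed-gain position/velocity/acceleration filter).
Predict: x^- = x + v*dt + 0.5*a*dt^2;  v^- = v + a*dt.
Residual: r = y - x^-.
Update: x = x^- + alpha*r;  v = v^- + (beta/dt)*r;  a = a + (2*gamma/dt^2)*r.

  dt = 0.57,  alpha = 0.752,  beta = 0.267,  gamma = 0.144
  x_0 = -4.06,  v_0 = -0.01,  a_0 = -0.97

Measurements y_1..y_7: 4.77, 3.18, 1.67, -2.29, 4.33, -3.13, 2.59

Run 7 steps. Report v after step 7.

v_post = -6.5429

step 1: x_pred=-4.2233  r=8.9933  x^+=2.5397  v^+=3.6497  a^+=7.0019
step 2: x_pred=5.7575  r=-2.5775  x^+=3.8192  v^+=6.4335  a^+=4.7171
step 3: x_pred=8.2526  r=-6.5826  x^+=3.3025  v^+=6.0388  a^+=-1.1178
step 4: x_pred=6.5630  r=-8.8530  x^+=-0.0945  v^+=1.2547  a^+=-8.9654
step 5: x_pred=-0.8357  r=5.1657  x^+=3.0489  v^+=-1.4358  a^+=-4.3864
step 6: x_pred=1.5179  r=-4.6479  x^+=-1.9773  v^+=-6.1133  a^+=-8.5064
step 7: x_pred=-6.8437  r=9.4337  x^+=0.2504  v^+=-6.5429  a^+=-0.1441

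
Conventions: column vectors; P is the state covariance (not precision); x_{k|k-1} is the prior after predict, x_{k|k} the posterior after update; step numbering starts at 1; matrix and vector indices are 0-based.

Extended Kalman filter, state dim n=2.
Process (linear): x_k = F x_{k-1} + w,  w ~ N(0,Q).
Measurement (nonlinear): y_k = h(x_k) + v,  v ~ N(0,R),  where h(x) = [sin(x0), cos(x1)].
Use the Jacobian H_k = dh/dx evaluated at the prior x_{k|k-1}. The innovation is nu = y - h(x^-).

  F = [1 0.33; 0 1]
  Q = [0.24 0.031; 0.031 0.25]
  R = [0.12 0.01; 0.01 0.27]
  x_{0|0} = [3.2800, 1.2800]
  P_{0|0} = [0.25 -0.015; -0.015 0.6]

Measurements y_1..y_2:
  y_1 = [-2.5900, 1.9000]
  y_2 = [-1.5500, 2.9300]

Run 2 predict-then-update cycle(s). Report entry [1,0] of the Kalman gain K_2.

K[1,0] = 0.2568

step 1: x^-=[3.7024, 1.2800]  P^-=[0.5454 0.2140; 0.2140 0.8500]  H_jac=[-0.8468 0.0000; 0.0000 -0.9580]  S=[0.5111 0.1836; 0.1836 1.0501]  K=[-0.8894 -0.0397; -0.0811 -0.7613]  nu=[-2.0581, 1.6133]  x^+=[5.4688, 0.2187]  P^+=[0.1265 0.0205; 0.0205 0.2154]
step 2: x^-=[5.5409, 0.2187]  P^-=[0.4035 0.1226; 0.1226 0.4654]  H_jac=[0.7370 0.0000; 0.0000 -0.2170]  S=[0.3391 -0.0096; -0.0096 0.2919]  K=[0.8750 -0.0623; 0.2568 -0.3375]  nu=[-0.8741, 1.9538]  x^+=[4.6543, -0.6651]  P^+=[0.1416 0.0372; 0.0372 0.4081]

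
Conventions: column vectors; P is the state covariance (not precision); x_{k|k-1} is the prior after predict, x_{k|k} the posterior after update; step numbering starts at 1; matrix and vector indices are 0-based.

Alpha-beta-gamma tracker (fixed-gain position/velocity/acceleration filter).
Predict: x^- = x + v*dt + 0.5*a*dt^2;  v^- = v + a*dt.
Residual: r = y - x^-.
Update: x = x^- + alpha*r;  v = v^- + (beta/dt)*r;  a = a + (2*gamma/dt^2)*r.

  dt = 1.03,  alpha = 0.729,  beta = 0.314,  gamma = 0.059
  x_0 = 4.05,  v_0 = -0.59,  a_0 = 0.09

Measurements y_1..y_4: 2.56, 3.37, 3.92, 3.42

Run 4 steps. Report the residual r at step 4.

step 1: x_pred=3.4900  r=-0.9300  x^+=2.8120  v^+=-0.7808  a^+=-0.0134
step 2: x_pred=2.0007  r=1.3693  x^+=2.9989  v^+=-0.3772  a^+=0.1389
step 3: x_pred=2.6840  r=1.2360  x^+=3.5851  v^+=0.1426  a^+=0.2763
step 4: x_pred=3.8785  r=-0.4585  x^+=3.5443  v^+=0.2874  a^+=0.2253

resid = -0.4585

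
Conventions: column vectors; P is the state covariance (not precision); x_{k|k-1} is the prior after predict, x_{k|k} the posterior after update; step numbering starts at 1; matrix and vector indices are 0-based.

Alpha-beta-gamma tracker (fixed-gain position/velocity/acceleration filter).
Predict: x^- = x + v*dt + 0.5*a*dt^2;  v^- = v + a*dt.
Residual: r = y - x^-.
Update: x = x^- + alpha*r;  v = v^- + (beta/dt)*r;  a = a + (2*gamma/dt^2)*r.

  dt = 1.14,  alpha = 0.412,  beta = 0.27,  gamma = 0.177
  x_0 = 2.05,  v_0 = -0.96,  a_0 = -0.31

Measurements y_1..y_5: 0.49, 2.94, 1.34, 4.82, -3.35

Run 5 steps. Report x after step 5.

step 1: x_pred=0.7542  r=-0.2642  x^+=0.6453  v^+=-1.3760  a^+=-0.3820
step 2: x_pred=-1.1715  r=4.1115  x^+=0.5225  v^+=-0.8376  a^+=0.7380
step 3: x_pred=0.0471  r=1.2929  x^+=0.5798  v^+=0.3099  a^+=1.0901
step 4: x_pred=1.6414  r=3.1786  x^+=2.9510  v^+=2.3055  a^+=1.9560
step 5: x_pred=6.8502  r=-10.2002  x^+=2.6477  v^+=2.1194  a^+=-0.8225

x_post = 2.6477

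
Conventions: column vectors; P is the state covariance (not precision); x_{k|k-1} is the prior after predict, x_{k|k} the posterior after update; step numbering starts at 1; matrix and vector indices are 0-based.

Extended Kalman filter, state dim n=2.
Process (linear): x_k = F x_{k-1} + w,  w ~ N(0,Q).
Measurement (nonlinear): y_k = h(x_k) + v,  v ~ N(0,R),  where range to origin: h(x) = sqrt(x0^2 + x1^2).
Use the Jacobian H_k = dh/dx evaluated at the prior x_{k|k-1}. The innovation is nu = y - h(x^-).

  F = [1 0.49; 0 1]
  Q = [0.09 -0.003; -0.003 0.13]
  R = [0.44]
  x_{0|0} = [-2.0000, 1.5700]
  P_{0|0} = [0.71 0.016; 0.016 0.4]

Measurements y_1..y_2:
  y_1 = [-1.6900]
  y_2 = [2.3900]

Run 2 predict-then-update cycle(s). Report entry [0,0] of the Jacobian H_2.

step 1: x^-=[-1.2307, 1.5700]  P^-=[0.9117 0.2090; 0.2090 0.5300]  H_jac=[-0.6169 0.7870]  S=[0.9123]  K=[-0.4362; 0.3159]  nu=[-3.6849]  x^+=[0.3767, 0.4060]  P^+=[0.7381 0.3347; 0.3347 0.4390]
step 2: x^-=[0.5757, 0.4060]  P^-=[1.2615 0.5468; 0.5468 0.5690]  H_jac=[0.8172 0.5764]  S=[1.9866]  K=[0.6776; 0.3900]  nu=[1.6855]  x^+=[1.7178, 1.0634]  P^+=[0.3494 0.0218; 0.0218 0.2668]

H_jac[0,0] = 0.8172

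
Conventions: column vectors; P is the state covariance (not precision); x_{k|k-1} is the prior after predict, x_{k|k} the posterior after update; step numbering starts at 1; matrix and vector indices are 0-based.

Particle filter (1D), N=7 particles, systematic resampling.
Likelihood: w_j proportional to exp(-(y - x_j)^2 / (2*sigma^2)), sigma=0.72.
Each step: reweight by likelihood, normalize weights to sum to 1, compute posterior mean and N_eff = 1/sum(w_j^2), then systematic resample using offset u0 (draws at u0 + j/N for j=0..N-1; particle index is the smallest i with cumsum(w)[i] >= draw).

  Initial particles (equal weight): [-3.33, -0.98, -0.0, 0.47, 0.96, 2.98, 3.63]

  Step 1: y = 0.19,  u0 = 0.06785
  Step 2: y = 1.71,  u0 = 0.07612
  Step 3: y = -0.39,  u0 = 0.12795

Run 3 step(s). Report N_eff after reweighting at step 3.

step 1: w=[0.0000, 0.0980, 0.3544, 0.3402, 0.2071, 0.0002, 0.0000]  mean=0.2633  Neff=3.4027  idx=[1, 2, 2, 3, 3, 3, 4]
step 2: w=[0.0007, 0.0431, 0.0431, 0.1642, 0.1642, 0.1642, 0.4205]  mean=0.6346  Neff=3.8249  idx=[2, 3, 4, 5, 6, 6, 6]
step 3: w=[0.3029, 0.1719, 0.1719, 0.1719, 0.0605, 0.0605, 0.0605]  mean=0.4165  Neff=5.2258  idx=[0, 0, 1, 2, 3, 4, 6]

N_eff = 5.2258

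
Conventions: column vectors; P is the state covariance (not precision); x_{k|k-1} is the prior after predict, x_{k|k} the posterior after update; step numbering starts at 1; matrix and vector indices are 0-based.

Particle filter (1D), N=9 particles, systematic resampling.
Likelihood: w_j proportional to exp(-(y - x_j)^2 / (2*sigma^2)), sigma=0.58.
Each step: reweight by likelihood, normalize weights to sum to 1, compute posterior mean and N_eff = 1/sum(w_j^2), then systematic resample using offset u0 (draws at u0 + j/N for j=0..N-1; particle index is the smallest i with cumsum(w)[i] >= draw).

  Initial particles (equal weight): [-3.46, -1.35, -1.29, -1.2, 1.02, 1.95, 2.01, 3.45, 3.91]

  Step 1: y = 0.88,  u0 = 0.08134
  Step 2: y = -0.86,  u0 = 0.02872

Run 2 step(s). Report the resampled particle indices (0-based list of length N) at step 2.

resampled_idx = [0, 0, 1, 2, 2, 3, 4, 4, 5]

step 1: w=[0.0000, 0.0005, 0.0007, 0.0012, 0.7433, 0.1396, 0.1147, 0.0000, 0.0000]  mean=1.2580  Neff=1.7091  idx=[4, 4, 4, 4, 4, 4, 5, 5, 6]
step 2: w=[0.1666, 0.1666, 0.1666, 0.1666, 0.1666, 0.1666, 0.0003, 0.0003, 0.0002]  mean=1.0206  Neff=6.0080  idx=[0, 0, 1, 2, 2, 3, 4, 4, 5]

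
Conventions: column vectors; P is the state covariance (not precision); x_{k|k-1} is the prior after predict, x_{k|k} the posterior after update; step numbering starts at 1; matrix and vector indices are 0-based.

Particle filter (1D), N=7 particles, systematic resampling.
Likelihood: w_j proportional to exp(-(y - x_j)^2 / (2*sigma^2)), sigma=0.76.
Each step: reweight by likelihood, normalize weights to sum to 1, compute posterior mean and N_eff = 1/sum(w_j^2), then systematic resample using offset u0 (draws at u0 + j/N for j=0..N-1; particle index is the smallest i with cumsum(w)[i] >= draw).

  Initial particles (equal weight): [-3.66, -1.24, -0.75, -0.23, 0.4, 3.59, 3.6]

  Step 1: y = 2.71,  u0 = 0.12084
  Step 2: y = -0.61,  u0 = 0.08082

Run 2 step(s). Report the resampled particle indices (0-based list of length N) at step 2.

resampled_idx = [0, 1, 2, 3, 4, 5, 6]

step 1: w=[0.0000, 0.0000, 0.0000, 0.0005, 0.0096, 0.4987, 0.4911]  mean=3.5620  Neff=2.0409  idx=[5, 5, 5, 6, 6, 6, 6]
step 2: w=[0.1488, 0.1488, 0.1488, 0.1384, 0.1384, 0.1384, 0.1384]  mean=3.5955  Neff=6.9908  idx=[0, 1, 2, 3, 4, 5, 6]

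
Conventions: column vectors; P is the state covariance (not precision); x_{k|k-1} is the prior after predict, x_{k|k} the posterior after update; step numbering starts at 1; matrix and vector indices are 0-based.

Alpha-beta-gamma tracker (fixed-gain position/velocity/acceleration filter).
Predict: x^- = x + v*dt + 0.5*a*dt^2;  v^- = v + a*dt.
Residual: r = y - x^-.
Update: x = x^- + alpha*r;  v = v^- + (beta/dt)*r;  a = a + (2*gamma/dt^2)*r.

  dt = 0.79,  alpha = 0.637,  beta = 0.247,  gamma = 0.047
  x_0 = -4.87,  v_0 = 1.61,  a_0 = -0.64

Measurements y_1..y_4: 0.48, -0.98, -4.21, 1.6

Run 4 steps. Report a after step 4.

step 1: x_pred=-3.7978  r=4.2778  x^+=-1.0728  v^+=2.4419  a^+=0.0043
step 2: x_pred=0.8576  r=-1.8376  x^+=-0.3130  v^+=1.8708  a^+=-0.2725
step 3: x_pred=1.0799  r=-5.2899  x^+=-2.2898  v^+=0.0016  a^+=-1.0692
step 4: x_pred=-2.6222  r=4.2222  x^+=0.0674  v^+=0.4770  a^+=-0.4333

a_post = -0.4333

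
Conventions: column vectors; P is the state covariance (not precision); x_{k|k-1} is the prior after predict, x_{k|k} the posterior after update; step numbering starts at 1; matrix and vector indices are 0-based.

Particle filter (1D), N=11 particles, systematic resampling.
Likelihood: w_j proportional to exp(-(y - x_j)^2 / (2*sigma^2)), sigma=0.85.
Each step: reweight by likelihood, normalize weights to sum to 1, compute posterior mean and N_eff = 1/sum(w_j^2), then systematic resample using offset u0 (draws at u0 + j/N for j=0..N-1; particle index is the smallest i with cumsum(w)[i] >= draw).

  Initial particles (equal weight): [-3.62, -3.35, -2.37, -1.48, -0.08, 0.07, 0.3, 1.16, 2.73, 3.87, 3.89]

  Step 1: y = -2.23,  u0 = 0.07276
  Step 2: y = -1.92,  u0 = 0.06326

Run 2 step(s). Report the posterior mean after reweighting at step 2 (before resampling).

post_mean = -2.0899

step 1: w=[0.1083, 0.1731, 0.4068, 0.2794, 0.0168, 0.0106, 0.0049, 0.0001, 0.0000, 0.0000, 0.0000]  mean=-2.3483  Neff=3.5011  idx=[0, 1, 1, 2, 2, 2, 2, 3, 3, 3, 4]
step 2: w=[0.0198, 0.0356, 0.0356, 0.1275, 0.1275, 0.1275, 0.1275, 0.1283, 0.1283, 0.1283, 0.0141]  mean=-2.0899  Neff=8.5095  idx=[2, 3, 4, 4, 5, 6, 7, 7, 8, 9, 9]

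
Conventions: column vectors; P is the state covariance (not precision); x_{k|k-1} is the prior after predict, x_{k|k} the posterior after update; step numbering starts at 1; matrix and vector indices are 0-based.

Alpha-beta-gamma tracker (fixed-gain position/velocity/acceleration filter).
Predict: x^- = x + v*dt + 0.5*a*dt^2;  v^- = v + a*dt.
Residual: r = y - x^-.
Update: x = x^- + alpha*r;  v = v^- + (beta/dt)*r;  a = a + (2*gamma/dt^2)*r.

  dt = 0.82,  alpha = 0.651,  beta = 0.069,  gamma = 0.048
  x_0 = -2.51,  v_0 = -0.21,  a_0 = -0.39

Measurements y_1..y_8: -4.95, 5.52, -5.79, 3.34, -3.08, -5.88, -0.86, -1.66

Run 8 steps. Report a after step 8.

a_post = 0.0851

step 1: x_pred=-2.8133  r=-2.1367  x^+=-4.2043  v^+=-0.7096  a^+=-0.6951
step 2: x_pred=-5.0198  r=10.5398  x^+=1.8416  v^+=-0.3927  a^+=0.8097
step 3: x_pred=1.7919  r=-7.5819  x^+=-3.1439  v^+=-0.3667  a^+=-0.2727
step 4: x_pred=-3.5363  r=6.8763  x^+=0.9402  v^+=-0.0117  a^+=0.7090
step 5: x_pred=1.1690  r=-4.2490  x^+=-1.5971  v^+=0.2122  a^+=0.1024
step 6: x_pred=-1.3887  r=-4.4913  x^+=-4.3125  v^+=-0.0818  a^+=-0.5389
step 7: x_pred=-4.5608  r=3.7008  x^+=-2.1516  v^+=-0.2123  a^+=-0.0105
step 8: x_pred=-2.3292  r=0.6692  x^+=-1.8935  v^+=-0.1646  a^+=0.0851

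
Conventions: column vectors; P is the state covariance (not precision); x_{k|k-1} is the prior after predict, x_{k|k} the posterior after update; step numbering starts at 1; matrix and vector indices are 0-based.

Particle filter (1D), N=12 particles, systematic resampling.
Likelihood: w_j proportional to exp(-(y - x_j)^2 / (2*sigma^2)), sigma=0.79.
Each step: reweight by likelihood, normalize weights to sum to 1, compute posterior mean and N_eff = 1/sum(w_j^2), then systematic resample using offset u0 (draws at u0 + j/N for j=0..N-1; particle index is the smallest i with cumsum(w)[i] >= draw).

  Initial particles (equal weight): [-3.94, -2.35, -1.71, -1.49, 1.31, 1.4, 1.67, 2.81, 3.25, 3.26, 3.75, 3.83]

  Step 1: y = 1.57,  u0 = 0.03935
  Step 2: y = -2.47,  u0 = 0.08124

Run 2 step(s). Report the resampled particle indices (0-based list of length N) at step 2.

resampled_idx = [0, 0, 1, 1, 2, 2, 3, 4, 5, 5, 6, 9]

step 1: w=[0.0000, 0.0000, 0.0001, 0.0002, 0.2743, 0.2829, 0.2873, 0.0845, 0.0302, 0.0294, 0.0064, 0.0048]  mean=1.7087  Neff=4.0522  idx=[4, 4, 4, 5, 5, 5, 5, 6, 6, 6, 7, 8]
step 2: w=[0.1783, 0.1783, 0.1783, 0.1027, 0.1027, 0.1027, 0.1027, 0.0182, 0.0182, 0.0182, 0.0000, 0.0000]  mean=1.3666  Neff=7.2203  idx=[0, 0, 1, 1, 2, 2, 3, 4, 5, 5, 6, 9]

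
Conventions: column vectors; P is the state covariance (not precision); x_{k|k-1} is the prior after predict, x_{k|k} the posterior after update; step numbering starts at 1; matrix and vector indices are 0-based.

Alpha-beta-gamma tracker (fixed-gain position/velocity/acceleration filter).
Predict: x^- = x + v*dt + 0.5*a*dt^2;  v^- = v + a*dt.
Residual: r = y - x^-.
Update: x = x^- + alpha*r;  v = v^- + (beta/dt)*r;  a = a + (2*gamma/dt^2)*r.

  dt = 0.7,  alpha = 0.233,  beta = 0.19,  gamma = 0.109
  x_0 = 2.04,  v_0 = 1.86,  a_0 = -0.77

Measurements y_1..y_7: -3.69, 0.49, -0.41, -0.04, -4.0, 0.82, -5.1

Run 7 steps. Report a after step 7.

step 1: x_pred=3.1534  r=-6.8434  x^+=1.5588  v^+=-0.5365  a^+=-3.8146
step 2: x_pred=0.2487  r=0.2413  x^+=0.3050  v^+=-3.1412  a^+=-3.7073
step 3: x_pred=-2.8022  r=2.3922  x^+=-2.2448  v^+=-5.0870  a^+=-2.6430
step 4: x_pred=-6.4532  r=6.4132  x^+=-4.9589  v^+=-5.1963  a^+=0.2102
step 5: x_pred=-8.5449  r=4.5449  x^+=-7.4859  v^+=-3.8156  a^+=2.2322
step 6: x_pred=-9.6099  r=10.4299  x^+=-7.1797  v^+=0.5780  a^+=6.8725
step 7: x_pred=-5.0914  r=-0.0086  x^+=-5.0934  v^+=5.3864  a^+=6.8687

a_post = 6.8687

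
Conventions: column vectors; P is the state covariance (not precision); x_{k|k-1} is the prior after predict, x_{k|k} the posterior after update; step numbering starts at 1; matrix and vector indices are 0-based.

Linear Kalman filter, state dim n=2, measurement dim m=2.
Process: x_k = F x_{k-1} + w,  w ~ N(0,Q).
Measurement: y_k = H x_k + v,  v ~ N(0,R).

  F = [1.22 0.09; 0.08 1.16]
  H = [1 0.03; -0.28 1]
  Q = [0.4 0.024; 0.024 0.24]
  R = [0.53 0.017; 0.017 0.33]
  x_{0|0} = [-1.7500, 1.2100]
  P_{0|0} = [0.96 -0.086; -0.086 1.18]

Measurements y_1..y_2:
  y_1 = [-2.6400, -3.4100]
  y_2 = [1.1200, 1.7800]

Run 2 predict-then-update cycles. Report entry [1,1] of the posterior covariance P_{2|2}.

step 1: x^-=[-2.0261, 1.2636]  P^-=[1.8195 0.1186; 0.1186 1.8180]  S=[2.3583 -0.3204; -0.3204 2.2242]  K=[0.7641 -0.0657; 0.1860 0.8292]  nu=[-0.6518, -5.2409]  x^+=[-2.1799, -3.2035]  P^+=[0.4008 0.1035; 0.1035 0.3058]
step 2: x^-=[-2.9478, -3.8905]  P^-=[1.0217 0.2423; 0.2423 0.6733]  S=[1.5669 -0.0086; -0.0086 0.9477]  K=[0.6565 -0.0402; 0.1711 0.6404]  nu=[4.1845, 4.8451]  x^+=[-0.3956, -0.0719]  P^+=[0.3444 0.0943; 0.0943 0.2407]

P_post[1,1] = 0.2407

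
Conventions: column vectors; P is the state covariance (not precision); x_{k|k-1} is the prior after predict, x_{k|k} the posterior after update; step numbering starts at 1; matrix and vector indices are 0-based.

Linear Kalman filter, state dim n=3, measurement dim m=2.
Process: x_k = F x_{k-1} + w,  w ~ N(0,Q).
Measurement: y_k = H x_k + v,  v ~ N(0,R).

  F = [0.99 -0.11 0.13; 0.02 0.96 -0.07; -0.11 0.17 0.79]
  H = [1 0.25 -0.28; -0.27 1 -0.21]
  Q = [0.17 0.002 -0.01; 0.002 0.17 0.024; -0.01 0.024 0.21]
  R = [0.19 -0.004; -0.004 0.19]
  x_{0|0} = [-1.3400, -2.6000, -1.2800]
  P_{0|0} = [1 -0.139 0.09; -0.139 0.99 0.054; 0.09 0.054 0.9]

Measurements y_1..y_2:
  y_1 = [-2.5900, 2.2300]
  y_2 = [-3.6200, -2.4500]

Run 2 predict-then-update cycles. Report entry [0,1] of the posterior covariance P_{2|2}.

P_post[0,1] = 0.0379

step 1: x^-=[-1.2070, -2.4332, -1.3058]  P^-=[1.2292 -0.2216 -0.0045; -0.2216 1.0743 0.1902; -0.0045 0.1902 0.8165]  S=[1.4154 -0.2886; -0.2886 1.4292]  K=[0.7836 -0.2284; 0.1582 0.7976; -0.1337 -0.0130]  nu=[-1.1403, 4.0631]  x^+=[-3.0285, 0.6269, -1.2062]  P^+=[0.1822 0.0332 0.1455; 0.0332 0.2026 0.2036; 0.1455 0.2036 0.7919]
step 2: x^-=[-3.2240, 0.6257, -0.5132]  P^-=[0.3888 0.0258 0.1522; 0.0258 0.3342 0.1649; 0.1522 0.1649 0.7405]  S=[0.5623 -0.0331; -0.0331 0.5193]  K=[0.6168 -0.1747; 0.1461 0.5728; -0.0284 -0.0628]  nu=[-0.6961, -4.0540]  x^+=[-2.9452, -1.7981, -0.2388]  P^+=[0.1519 0.0379 0.1552; 0.0379 0.1574 0.1851; 0.1552 0.1851 0.7381]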